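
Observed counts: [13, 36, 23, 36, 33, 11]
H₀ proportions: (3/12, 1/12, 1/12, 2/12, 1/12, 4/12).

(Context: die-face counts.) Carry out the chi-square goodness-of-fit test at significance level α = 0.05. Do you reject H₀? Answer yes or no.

n = 152; E_i = n·p_i = [38.00, 12.67, 12.67, 25.33, 12.67, 50.67]
χ² = (13−38.00)²/38.00 + (36−12.67)²/12.67 + (23−12.67)²/12.67 + (36−25.33)²/25.33 + (33−12.67)²/12.67 + (11−50.67)²/50.67 = 136.0461
df = 5
p-value (upper-tail) = 0.00000
At α=0.05: p < α → reject H₀

reject H₀: yes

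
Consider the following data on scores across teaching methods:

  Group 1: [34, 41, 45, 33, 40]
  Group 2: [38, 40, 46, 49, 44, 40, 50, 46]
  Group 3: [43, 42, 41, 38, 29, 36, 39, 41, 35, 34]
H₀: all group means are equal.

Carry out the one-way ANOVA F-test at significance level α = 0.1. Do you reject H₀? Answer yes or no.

Group means [38.60, 44.12, 37.80], grand mean 40.174
SSB = Σnᵢ(x̄ᵢ−x̄)² = 193.629; SSW = ΣΣ(x−x̄ᵢ)² = 407.675
MSB = 193.629/2 = 96.8147; MSW = 407.675/20 = 20.3837
F = MSB/MSW = 4.7496
df = (2, 20)
p-value (upper-tail) = 0.02052
At α=0.1: p < α → reject H₀

reject H₀: yes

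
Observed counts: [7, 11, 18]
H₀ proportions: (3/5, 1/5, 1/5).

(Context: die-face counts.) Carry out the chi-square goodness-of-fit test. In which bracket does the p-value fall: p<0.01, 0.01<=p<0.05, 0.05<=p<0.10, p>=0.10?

n = 36; E_i = n·p_i = [21.60, 7.20, 7.20]
χ² = (7−21.60)²/21.60 + (11−7.20)²/7.20 + (18−7.20)²/7.20 = 28.0741
df = 2
p-value (upper-tail) = 0.00000
→ bracket: p<0.01

p-value bracket: p<0.01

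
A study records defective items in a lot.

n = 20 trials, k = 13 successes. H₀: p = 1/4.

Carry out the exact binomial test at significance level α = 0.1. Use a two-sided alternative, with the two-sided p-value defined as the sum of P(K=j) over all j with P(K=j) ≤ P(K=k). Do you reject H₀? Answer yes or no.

reject H₀: yes

Exact binomial: n=20, k=13, p₀=1/4=0.2500
P(X=j) = C(n,j)·p₀^j·(1−p₀)^(n−j); p = Σ P(X=j) over j with P(X=j) ≤ P(X=13)
p-value (two-sided) = 0.00018
At α=0.1: p < α → reject H₀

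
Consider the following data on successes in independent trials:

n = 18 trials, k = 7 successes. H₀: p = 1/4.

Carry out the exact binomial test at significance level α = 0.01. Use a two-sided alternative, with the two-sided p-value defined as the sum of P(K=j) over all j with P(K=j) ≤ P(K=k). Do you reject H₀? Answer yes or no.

reject H₀: no

Exact binomial: n=18, k=7, p₀=1/4=0.2500
P(X=j) = C(n,j)·p₀^j·(1−p₀)^(n−j); p = Σ P(X=j) over j with P(X=j) ≤ P(X=7)
p-value (two-sided) = 0.17845
At α=0.01: p ≥ α → fail to reject H₀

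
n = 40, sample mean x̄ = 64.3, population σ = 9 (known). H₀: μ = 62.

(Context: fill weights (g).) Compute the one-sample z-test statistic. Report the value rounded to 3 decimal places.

test statistic = 1.616

SE = σ/√n = 9/√40 = 1.4230
z = (x̄−μ₀)/SE = (64.3−62)/1.4230 = 1.6163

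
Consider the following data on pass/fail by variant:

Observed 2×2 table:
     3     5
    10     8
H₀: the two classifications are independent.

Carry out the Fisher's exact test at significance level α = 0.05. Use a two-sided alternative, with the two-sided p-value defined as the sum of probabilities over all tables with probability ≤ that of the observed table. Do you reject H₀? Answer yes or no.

reject H₀: no

Margins: r₁=8, r₂=18, c₁=13, c₂=13, n=26
p_obs = C(8,3)·C(18,10)/C(26,13); sum pmf over tables with pmf ≤ p_obs
p-value (two-sided) = 0.67277
At α=0.05: p ≥ α → fail to reject H₀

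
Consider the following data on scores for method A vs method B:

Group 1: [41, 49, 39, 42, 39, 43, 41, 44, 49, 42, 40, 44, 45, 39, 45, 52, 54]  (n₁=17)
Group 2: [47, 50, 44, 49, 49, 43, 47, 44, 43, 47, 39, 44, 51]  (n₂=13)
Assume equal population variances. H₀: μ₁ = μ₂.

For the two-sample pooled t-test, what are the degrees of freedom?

df = n₁ + n₂ − 2 = 17 + 13 − 2 = 28

degrees of freedom = 28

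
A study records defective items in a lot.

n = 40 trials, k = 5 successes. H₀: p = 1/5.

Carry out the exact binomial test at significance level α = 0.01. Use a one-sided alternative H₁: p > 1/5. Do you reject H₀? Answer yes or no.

Exact binomial: n=40, k=5, p₀=1/5=0.2000
P(X≥5) from Σ C(n,i)·p₀^i·(1−p₀)^(n−i)
p-value (one-sided, H₁ greater) = 0.92409
At α=0.01: p ≥ α → fail to reject H₀

reject H₀: no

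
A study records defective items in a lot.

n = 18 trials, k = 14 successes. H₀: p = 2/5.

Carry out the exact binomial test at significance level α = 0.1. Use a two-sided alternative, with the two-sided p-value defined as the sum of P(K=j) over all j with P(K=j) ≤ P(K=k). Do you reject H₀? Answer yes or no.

Exact binomial: n=18, k=14, p₀=2/5=0.4000
P(X=j) = C(n,j)·p₀^j·(1−p₀)^(n−j); p = Σ P(X=j) over j with P(X=j) ≤ P(X=14)
p-value (two-sided) = 0.00138
At α=0.1: p < α → reject H₀

reject H₀: yes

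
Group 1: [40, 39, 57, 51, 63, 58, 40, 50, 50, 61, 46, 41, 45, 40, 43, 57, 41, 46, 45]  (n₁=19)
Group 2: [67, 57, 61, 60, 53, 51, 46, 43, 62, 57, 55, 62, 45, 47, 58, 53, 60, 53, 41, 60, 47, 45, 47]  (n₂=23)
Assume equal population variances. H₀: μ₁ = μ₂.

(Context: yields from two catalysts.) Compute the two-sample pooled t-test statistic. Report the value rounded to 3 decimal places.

x̄₁=48.053, s₁=7.799, n₁=19
x̄₂=53.478, s₂=7.254, n₂=23
s_p² = [18·7.799² + 22·7.254²]/40 = 56.3172
SE = √(s_p²·(1/19+1/23)) = 2.3265
t = (48.053−53.478)/2.3265 = -2.3321
df = 40

test statistic = -2.332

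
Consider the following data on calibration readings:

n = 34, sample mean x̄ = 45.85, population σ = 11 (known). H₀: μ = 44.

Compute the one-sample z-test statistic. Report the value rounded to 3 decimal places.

SE = σ/√n = 11/√34 = 1.8865
z = (x̄−μ₀)/SE = (45.85−44)/1.8865 = 0.9807

test statistic = 0.981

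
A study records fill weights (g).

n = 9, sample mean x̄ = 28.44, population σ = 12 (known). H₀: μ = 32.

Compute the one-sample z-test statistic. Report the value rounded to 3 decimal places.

SE = σ/√n = 12/√9 = 4.0000
z = (x̄−μ₀)/SE = (28.44−32)/4.0000 = -0.8900

test statistic = -0.890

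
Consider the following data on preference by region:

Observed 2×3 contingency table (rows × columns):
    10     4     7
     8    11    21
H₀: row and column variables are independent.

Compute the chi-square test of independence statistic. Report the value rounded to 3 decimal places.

test statistic = 5.062

Row totals [21, 40], col totals [18, 15, 28], n=61
χ² = (10−6.20)²/6.20 + (4−5.16)²/5.16 + (7−9.64)²/9.64 + (8−11.80)²/11.80 + (11−9.84)²/9.84 + (21−18.36)²/18.36 = 5.0620
df = 2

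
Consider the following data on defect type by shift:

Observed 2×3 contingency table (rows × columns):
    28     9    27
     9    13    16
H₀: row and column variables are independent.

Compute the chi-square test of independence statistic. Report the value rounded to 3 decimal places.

test statistic = 7.134

Row totals [64, 38], col totals [37, 22, 43], n=102
χ² = (28−23.22)²/23.22 + (9−13.80)²/13.80 + (27−26.98)²/26.98 + (9−13.78)²/13.78 + (13−8.20)²/8.20 + (16−16.02)²/16.02 = 7.1341
df = 2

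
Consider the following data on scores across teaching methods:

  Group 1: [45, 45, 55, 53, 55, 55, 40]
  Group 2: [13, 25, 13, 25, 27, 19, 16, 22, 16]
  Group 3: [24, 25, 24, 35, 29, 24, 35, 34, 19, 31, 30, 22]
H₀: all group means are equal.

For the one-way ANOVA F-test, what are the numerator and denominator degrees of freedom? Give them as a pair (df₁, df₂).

degrees of freedom = [2, 25]

k = 3 groups, N = 28 total
df = (k−1, N−k) = (3−1, 28−3) = (2, 25)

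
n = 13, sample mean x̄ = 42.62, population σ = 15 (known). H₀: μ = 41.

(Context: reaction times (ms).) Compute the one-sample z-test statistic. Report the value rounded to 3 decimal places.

test statistic = 0.389

SE = σ/√n = 15/√13 = 4.1603
z = (x̄−μ₀)/SE = (42.62−41)/4.1603 = 0.3894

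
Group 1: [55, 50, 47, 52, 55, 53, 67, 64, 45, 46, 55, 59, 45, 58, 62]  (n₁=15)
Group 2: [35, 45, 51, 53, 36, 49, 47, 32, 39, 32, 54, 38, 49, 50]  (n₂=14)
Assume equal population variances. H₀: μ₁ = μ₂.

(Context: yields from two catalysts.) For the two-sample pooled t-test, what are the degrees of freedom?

df = n₁ + n₂ − 2 = 15 + 14 − 2 = 27

degrees of freedom = 27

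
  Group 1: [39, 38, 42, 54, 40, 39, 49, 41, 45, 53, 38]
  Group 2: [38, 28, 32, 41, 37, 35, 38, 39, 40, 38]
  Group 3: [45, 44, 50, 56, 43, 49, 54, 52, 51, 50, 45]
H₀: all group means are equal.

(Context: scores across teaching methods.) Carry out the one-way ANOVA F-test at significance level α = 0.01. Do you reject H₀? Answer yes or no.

Group means [43.45, 36.60, 49.00], grand mean 43.219
SSB = Σnᵢ(x̄ᵢ−x̄)² = 806.341; SSW = ΣΣ(x−x̄ᵢ)² = 677.127
MSB = 806.341/2 = 403.1707; MSW = 677.127/29 = 23.3492
F = MSB/MSW = 17.2670
df = (2, 29)
p-value (upper-tail) = 0.00001
At α=0.01: p < α → reject H₀

reject H₀: yes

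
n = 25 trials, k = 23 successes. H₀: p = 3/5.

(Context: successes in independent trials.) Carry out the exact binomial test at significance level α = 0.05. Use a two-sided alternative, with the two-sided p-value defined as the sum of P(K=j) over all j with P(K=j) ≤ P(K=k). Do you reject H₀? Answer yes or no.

reject H₀: yes

Exact binomial: n=25, k=23, p₀=3/5=0.6000
P(X=j) = C(n,j)·p₀^j·(1−p₀)^(n−j); p = Σ P(X=j) over j with P(X=j) ≤ P(X=23)
p-value (two-sided) = 0.00071
At α=0.05: p < α → reject H₀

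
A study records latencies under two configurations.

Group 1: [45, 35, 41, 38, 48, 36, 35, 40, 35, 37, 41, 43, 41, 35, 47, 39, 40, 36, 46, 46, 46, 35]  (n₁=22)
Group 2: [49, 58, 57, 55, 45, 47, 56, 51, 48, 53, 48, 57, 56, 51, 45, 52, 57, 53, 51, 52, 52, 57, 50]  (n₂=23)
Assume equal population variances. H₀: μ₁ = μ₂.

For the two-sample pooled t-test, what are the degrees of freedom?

degrees of freedom = 43

df = n₁ + n₂ − 2 = 22 + 23 − 2 = 43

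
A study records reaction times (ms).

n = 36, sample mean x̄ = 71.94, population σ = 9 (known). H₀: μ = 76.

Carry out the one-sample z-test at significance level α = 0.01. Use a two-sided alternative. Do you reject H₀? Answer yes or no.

SE = σ/√n = 9/√36 = 1.5000
z = (x̄−μ₀)/SE = (71.94−76)/1.5000 = -2.7067
p-value (two-sided) = 0.00680
At α=0.01: p < α → reject H₀

reject H₀: yes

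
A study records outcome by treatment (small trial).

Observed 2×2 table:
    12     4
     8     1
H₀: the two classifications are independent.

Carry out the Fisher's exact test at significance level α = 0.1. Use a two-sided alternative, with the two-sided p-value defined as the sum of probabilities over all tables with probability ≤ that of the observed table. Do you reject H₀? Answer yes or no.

Margins: r₁=16, r₂=9, c₁=20, c₂=5, n=25
p_obs = C(16,12)·C(9,8)/C(25,20); sum pmf over tables with pmf ≤ p_obs
p-value (two-sided) = 0.62055
At α=0.1: p ≥ α → fail to reject H₀

reject H₀: no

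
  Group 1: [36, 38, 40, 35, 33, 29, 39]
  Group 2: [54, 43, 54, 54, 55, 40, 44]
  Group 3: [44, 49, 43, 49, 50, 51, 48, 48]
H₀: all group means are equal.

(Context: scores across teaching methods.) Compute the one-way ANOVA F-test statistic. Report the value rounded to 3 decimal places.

test statistic = 18.610

Group means [35.71, 49.14, 47.75], grand mean 44.364
SSB = Σnᵢ(x̄ᵢ−x̄)² = 775.305; SSW = ΣΣ(x−x̄ᵢ)² = 395.786
MSB = 775.305/2 = 387.6526; MSW = 395.786/19 = 20.8308
F = MSB/MSW = 18.6096
df = (2, 19)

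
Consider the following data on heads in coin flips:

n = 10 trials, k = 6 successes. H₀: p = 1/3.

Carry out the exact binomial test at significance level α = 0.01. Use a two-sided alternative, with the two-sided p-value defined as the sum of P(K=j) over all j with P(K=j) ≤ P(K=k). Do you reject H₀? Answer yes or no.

reject H₀: no

Exact binomial: n=10, k=6, p₀=1/3=0.3333
P(X=j) = C(n,j)·p₀^j·(1−p₀)^(n−j); p = Σ P(X=j) over j with P(X=j) ≤ P(X=6)
p-value (two-sided) = 0.09391
At α=0.01: p ≥ α → fail to reject H₀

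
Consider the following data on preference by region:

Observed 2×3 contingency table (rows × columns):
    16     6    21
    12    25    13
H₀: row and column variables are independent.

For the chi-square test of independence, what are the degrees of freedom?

degrees of freedom = 2

df = (r−1)(c−1) = (2−1)·(3−1) = 2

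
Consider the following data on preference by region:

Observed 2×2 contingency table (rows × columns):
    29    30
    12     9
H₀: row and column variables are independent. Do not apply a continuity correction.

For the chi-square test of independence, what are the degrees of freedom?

degrees of freedom = 1

df = (r−1)(c−1) = (2−1)·(2−1) = 1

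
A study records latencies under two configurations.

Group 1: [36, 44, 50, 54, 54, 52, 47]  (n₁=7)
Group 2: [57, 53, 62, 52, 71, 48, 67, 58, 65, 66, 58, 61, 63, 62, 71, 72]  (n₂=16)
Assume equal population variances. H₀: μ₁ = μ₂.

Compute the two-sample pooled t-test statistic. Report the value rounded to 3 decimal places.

test statistic = -4.314

x̄₁=48.143, s₁=6.492, n₁=7
x̄₂=61.625, s₂=7.051, n₂=16
s_p² = [6·6.492² + 15·7.051²]/21 = 47.5527
SE = √(s_p²·(1/7+1/16)) = 3.1249
t = (48.143−61.625)/3.1249 = -4.3144
df = 21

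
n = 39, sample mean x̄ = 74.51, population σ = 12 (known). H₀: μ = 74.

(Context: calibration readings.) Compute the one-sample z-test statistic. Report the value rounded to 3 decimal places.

SE = σ/√n = 12/√39 = 1.9215
z = (x̄−μ₀)/SE = (74.51−74)/1.9215 = 0.2654

test statistic = 0.265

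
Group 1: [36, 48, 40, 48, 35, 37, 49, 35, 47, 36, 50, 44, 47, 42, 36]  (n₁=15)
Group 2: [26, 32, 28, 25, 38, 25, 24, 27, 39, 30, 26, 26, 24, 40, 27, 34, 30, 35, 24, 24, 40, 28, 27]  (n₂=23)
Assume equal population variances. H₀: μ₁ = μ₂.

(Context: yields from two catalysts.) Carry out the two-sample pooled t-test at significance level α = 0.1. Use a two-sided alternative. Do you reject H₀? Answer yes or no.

reject H₀: yes

x̄₁=42.000, s₁=5.819, n₁=15
x̄₂=29.522, s₂=5.484, n₂=23
s_p² = [14·5.819² + 22·5.484²]/36 = 31.5483
SE = √(s_p²·(1/15+1/23)) = 1.8641
t = (42.000−29.522)/1.8641 = 6.6940
df = 36
p-value (two-sided) = 0.00000
At α=0.1: p < α → reject H₀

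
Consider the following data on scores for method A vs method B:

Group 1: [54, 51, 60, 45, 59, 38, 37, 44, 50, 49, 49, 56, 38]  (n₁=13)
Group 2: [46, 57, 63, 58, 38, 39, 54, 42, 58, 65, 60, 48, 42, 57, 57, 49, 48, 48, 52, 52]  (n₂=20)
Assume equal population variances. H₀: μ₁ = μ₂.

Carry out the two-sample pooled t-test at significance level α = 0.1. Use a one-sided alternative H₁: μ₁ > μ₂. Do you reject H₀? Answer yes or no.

reject H₀: no

x̄₁=48.462, s₁=7.763, n₁=13
x̄₂=51.650, s₂=7.815, n₂=20
s_p² = [12·7.763² + 19·7.815²]/31 = 60.7671
SE = √(s_p²·(1/13+1/20)) = 2.7772
t = (48.462−51.650)/2.7772 = -1.1481
df = 31
p-value (one-sided, H₁ greater) = 0.87014
At α=0.1: p ≥ α → fail to reject H₀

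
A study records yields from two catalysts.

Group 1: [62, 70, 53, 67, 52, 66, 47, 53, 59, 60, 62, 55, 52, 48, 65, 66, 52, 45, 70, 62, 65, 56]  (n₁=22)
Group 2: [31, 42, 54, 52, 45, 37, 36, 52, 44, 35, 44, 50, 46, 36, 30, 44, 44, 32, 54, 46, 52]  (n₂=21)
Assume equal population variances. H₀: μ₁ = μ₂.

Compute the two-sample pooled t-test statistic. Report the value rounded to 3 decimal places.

x̄₁=58.500, s₁=7.570, n₁=22
x̄₂=43.143, s₂=7.722, n₂=21
s_p² = [21·7.570² + 20·7.722²]/41 = 58.4408
SE = √(s_p²·(1/22+1/21)) = 2.3322
t = (58.500−43.143)/2.3322 = 6.5847
df = 41

test statistic = 6.585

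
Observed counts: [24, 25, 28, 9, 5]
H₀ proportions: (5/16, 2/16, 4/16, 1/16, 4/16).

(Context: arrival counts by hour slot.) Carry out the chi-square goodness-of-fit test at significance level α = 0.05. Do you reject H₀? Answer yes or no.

reject H₀: yes

n = 91; E_i = n·p_i = [28.44, 11.38, 22.75, 5.69, 22.75]
χ² = (24−28.44)²/28.44 + (25−11.38)²/11.38 + (28−22.75)²/22.75 + (9−5.69)²/5.69 + (5−22.75)²/22.75 = 34.0022
df = 4
p-value (upper-tail) = 0.00000
At α=0.05: p < α → reject H₀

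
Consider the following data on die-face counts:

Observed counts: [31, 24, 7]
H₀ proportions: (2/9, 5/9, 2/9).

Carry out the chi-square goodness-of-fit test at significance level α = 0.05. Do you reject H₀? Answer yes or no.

n = 62; E_i = n·p_i = [13.78, 34.44, 13.78]
χ² = (31−13.78)²/13.78 + (24−34.44)²/34.44 + (7−13.78)²/13.78 = 28.0290
df = 2
p-value (upper-tail) = 0.00000
At α=0.05: p < α → reject H₀

reject H₀: yes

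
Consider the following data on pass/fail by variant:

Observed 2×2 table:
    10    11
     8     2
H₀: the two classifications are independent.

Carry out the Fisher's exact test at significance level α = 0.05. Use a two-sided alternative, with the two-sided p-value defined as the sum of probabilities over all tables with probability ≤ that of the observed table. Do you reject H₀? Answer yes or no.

Margins: r₁=21, r₂=10, c₁=18, c₂=13, n=31
p_obs = C(21,10)·C(10,8)/C(31,18); sum pmf over tables with pmf ≤ p_obs
p-value (two-sided) = 0.12850
At α=0.05: p ≥ α → fail to reject H₀

reject H₀: no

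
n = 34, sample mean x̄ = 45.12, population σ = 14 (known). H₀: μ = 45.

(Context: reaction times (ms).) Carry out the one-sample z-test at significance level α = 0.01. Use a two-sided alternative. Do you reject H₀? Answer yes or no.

SE = σ/√n = 14/√34 = 2.4010
z = (x̄−μ₀)/SE = (45.12−45)/2.4010 = 0.0500
p-value (two-sided) = 0.96014
At α=0.01: p ≥ α → fail to reject H₀

reject H₀: no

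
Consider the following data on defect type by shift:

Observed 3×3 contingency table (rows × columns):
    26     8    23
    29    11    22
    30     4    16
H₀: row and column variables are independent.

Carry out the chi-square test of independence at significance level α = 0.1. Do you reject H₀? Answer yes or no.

Row totals [57, 62, 50], col totals [85, 23, 61], n=169
χ² = (26−28.67)²/28.67 + (8−7.76)²/7.76 + (23−20.57)²/20.57 + (29−31.18)²/31.18 + (11−8.44)²/8.44 + (22−22.38)²/22.38 + (30−25.15)²/25.15 + (4−6.80)²/6.80 + (16−18.05)²/18.05 = 3.8038
df = 4
p-value (upper-tail) = 0.43321
At α=0.1: p ≥ α → fail to reject H₀

reject H₀: no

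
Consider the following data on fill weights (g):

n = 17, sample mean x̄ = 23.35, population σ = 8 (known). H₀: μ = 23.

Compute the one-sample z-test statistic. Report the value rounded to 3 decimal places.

SE = σ/√n = 8/√17 = 1.9403
z = (x̄−μ₀)/SE = (23.35−23)/1.9403 = 0.1804

test statistic = 0.180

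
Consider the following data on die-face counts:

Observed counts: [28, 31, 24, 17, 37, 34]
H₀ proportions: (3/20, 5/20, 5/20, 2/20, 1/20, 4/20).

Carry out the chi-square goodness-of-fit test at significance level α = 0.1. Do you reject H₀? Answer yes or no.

reject H₀: yes

n = 171; E_i = n·p_i = [25.65, 42.75, 42.75, 17.10, 8.55, 34.20]
χ² = (28−25.65)²/25.65 + (31−42.75)²/42.75 + (24−42.75)²/42.75 + (17−17.10)²/17.10 + (37−8.55)²/8.55 + (34−34.20)²/34.20 = 106.3372
df = 5
p-value (upper-tail) = 0.00000
At α=0.1: p < α → reject H₀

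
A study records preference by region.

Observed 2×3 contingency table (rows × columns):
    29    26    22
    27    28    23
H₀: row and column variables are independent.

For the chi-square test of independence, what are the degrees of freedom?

df = (r−1)(c−1) = (2−1)·(3−1) = 2

degrees of freedom = 2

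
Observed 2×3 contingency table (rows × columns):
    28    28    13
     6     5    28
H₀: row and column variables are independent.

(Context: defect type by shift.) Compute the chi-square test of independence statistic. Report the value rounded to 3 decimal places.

test statistic = 29.713

Row totals [69, 39], col totals [34, 33, 41], n=108
χ² = (28−21.72)²/21.72 + (28−21.08)²/21.08 + (13−26.19)²/26.19 + (6−12.28)²/12.28 + (5−11.92)²/11.92 + (28−14.81)²/14.81 = 29.7127
df = 2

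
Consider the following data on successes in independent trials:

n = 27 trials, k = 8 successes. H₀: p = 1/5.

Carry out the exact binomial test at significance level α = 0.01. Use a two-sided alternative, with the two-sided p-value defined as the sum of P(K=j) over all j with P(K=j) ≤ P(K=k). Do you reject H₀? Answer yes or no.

reject H₀: no

Exact binomial: n=27, k=8, p₀=1/5=0.2000
P(X=j) = C(n,j)·p₀^j·(1−p₀)^(n−j); p = Σ P(X=j) over j with P(X=j) ≤ P(X=8)
p-value (two-sided) = 0.22734
At α=0.01: p ≥ α → fail to reject H₀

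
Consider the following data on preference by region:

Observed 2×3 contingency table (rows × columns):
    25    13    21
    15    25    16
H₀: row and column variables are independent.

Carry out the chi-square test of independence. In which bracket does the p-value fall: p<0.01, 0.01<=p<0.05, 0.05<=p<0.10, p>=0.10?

p-value bracket: 0.01<=p<0.05

Row totals [59, 56], col totals [40, 38, 37], n=115
χ² = (25−20.52)²/20.52 + (13−19.50)²/19.50 + (21−18.98)²/18.98 + (15−19.48)²/19.48 + (25−18.50)²/18.50 + (16−18.02)²/18.02 = 6.8916
df = 2
p-value (upper-tail) = 0.03188
→ bracket: 0.01<=p<0.05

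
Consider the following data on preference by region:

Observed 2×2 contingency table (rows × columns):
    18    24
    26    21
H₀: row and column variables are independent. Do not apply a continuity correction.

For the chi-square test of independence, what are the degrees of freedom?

df = (r−1)(c−1) = (2−1)·(2−1) = 1

degrees of freedom = 1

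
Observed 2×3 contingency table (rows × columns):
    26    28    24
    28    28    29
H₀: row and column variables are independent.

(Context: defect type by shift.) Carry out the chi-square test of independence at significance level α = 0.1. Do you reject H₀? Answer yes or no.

Row totals [78, 85], col totals [54, 56, 53], n=163
χ² = (26−25.84)²/25.84 + (28−26.80)²/26.80 + (24−25.36)²/25.36 + (28−28.16)²/28.16 + (28−29.20)²/29.20 + (29−27.64)²/27.64 = 0.2456
df = 2
p-value (upper-tail) = 0.88444
At α=0.1: p ≥ α → fail to reject H₀

reject H₀: no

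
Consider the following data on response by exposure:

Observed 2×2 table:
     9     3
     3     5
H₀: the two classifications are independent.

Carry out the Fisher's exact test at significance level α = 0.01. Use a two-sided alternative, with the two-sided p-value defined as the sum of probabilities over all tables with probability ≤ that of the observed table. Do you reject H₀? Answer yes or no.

reject H₀: no

Margins: r₁=12, r₂=8, c₁=12, c₂=8, n=20
p_obs = C(12,9)·C(8,3)/C(20,12); sum pmf over tables with pmf ≤ p_obs
p-value (two-sided) = 0.16747
At α=0.01: p ≥ α → fail to reject H₀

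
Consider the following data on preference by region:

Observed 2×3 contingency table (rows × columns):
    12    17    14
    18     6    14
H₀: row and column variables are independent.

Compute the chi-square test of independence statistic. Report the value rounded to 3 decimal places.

test statistic = 6.176

Row totals [43, 38], col totals [30, 23, 28], n=81
χ² = (12−15.93)²/15.93 + (17−12.21)²/12.21 + (14−14.86)²/14.86 + (18−14.07)²/14.07 + (6−10.79)²/10.79 + (14−13.14)²/13.14 = 6.1758
df = 2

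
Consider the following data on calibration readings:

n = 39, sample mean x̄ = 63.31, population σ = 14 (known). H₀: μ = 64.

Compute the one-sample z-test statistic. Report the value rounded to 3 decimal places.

SE = σ/√n = 14/√39 = 2.2418
z = (x̄−μ₀)/SE = (63.31−64)/2.2418 = -0.3078

test statistic = -0.308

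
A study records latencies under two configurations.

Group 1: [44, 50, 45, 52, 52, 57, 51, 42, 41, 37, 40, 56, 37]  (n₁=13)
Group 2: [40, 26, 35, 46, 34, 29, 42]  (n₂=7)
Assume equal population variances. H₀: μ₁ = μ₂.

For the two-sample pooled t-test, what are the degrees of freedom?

df = n₁ + n₂ − 2 = 13 + 7 − 2 = 18

degrees of freedom = 18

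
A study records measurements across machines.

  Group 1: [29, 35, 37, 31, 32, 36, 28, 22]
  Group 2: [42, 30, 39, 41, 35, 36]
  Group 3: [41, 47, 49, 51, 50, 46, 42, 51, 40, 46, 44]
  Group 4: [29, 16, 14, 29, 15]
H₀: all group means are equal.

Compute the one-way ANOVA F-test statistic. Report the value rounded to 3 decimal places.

test statistic = 32.534

Group means [31.25, 37.17, 46.09, 20.60], grand mean 36.100
SSB = Σnᵢ(x̄ᵢ−x̄)² = 2494.258; SSW = ΣΣ(x−x̄ᵢ)² = 664.442
MSB = 2494.258/3 = 831.4192; MSW = 664.442/26 = 25.5555
F = MSB/MSW = 32.5339
df = (3, 26)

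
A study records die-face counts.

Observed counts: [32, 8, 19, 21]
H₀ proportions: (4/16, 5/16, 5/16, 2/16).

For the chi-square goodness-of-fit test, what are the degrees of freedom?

df = k − 1 = 4 − 1 = 3

degrees of freedom = 3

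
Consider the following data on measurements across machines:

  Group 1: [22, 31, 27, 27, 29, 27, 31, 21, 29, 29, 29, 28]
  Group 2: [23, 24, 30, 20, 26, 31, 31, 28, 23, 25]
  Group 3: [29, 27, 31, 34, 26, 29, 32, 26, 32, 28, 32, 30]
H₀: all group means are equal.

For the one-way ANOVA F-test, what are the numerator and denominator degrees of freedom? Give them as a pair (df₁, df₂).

k = 3 groups, N = 34 total
df = (k−1, N−k) = (3−1, 34−3) = (2, 31)

degrees of freedom = [2, 31]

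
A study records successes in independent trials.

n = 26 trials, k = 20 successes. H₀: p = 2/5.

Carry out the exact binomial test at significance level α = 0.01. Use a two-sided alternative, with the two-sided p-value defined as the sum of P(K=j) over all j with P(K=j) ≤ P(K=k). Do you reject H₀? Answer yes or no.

reject H₀: yes

Exact binomial: n=26, k=20, p₀=2/5=0.4000
P(X=j) = C(n,j)·p₀^j·(1−p₀)^(n−j); p = Σ P(X=j) over j with P(X=j) ≤ P(X=20)
p-value (two-sided) = 0.00018
At α=0.01: p < α → reject H₀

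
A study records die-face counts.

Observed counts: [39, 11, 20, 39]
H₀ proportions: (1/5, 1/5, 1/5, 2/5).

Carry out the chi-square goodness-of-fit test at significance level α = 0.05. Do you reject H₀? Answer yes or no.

reject H₀: yes

n = 109; E_i = n·p_i = [21.80, 21.80, 21.80, 43.60]
χ² = (39−21.80)²/21.80 + (11−21.80)²/21.80 + (20−21.80)²/21.80 + (39−43.60)²/43.60 = 19.5550
df = 3
p-value (upper-tail) = 0.00021
At α=0.05: p < α → reject H₀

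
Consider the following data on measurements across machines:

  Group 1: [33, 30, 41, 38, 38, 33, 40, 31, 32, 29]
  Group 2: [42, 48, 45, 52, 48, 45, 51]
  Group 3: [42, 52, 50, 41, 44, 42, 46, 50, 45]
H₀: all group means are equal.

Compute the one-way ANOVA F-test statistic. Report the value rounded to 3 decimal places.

test statistic = 27.133

Group means [34.50, 47.29, 45.78], grand mean 41.846
SSB = Σnᵢ(x̄ᵢ−x̄)² = 885.900; SSW = ΣΣ(x−x̄ᵢ)² = 375.484
MSB = 885.900/2 = 442.9502; MSW = 375.484/23 = 16.3254
F = MSB/MSW = 27.1326
df = (2, 23)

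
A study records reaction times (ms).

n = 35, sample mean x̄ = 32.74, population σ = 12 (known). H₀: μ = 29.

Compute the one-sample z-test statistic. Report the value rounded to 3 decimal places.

SE = σ/√n = 12/√35 = 2.0284
z = (x̄−μ₀)/SE = (32.74−29)/2.0284 = 1.8438

test statistic = 1.844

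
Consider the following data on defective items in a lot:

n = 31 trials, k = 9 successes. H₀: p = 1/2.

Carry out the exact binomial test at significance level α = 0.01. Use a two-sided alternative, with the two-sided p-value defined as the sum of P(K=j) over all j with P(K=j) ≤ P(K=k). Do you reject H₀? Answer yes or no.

Exact binomial: n=31, k=9, p₀=1/2=0.5000
P(X=j) = C(n,j)·p₀^j·(1−p₀)^(n−j); p = Σ P(X=j) over j with P(X=j) ≤ P(X=9)
p-value (two-sided) = 0.02945
At α=0.01: p ≥ α → fail to reject H₀

reject H₀: no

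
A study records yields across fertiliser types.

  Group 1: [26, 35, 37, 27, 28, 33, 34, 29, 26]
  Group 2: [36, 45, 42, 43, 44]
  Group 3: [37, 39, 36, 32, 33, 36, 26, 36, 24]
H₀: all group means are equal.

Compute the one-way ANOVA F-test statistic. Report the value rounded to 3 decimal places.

test statistic = 10.753

Group means [30.56, 42.00, 33.22], grand mean 34.087
SSB = Σnᵢ(x̄ᵢ−x̄)² = 432.048; SSW = ΣΣ(x−x̄ᵢ)² = 401.778
MSB = 432.048/2 = 216.0242; MSW = 401.778/20 = 20.0889
F = MSB/MSW = 10.7534
df = (2, 20)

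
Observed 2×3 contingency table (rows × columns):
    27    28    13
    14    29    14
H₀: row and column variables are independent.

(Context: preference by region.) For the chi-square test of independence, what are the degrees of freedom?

df = (r−1)(c−1) = (2−1)·(3−1) = 2

degrees of freedom = 2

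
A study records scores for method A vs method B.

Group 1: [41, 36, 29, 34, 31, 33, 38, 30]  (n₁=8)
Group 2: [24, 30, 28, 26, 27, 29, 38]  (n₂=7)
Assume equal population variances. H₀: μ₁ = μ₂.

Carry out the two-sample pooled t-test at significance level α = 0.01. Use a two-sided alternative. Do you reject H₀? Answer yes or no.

reject H₀: no

x̄₁=34.000, s₁=4.140, n₁=8
x̄₂=28.857, s₂=4.488, n₂=7
s_p² = [7·4.140² + 6·4.488²]/13 = 18.5275
SE = √(s_p²·(1/8+1/7)) = 2.2277
t = (34.000−28.857)/2.2277 = 2.3086
df = 13
p-value (two-sided) = 0.03805
At α=0.01: p ≥ α → fail to reject H₀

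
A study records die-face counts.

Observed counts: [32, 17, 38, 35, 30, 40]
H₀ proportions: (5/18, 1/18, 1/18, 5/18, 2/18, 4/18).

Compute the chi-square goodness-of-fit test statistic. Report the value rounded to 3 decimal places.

n = 192; E_i = n·p_i = [53.33, 10.67, 10.67, 53.33, 21.33, 42.67]
χ² = (32−53.33)²/53.33 + (17−10.67)²/10.67 + (38−10.67)²/10.67 + (35−53.33)²/53.33 + (30−21.33)²/21.33 + (40−42.67)²/42.67 = 92.3250
df = 5

test statistic = 92.325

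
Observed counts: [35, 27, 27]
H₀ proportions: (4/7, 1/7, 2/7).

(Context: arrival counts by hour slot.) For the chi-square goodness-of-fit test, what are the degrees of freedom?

df = k − 1 = 3 − 1 = 2

degrees of freedom = 2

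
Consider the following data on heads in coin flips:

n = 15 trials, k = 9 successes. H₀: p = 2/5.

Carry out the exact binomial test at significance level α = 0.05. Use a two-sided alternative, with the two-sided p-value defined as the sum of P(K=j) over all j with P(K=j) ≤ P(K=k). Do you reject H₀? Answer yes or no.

Exact binomial: n=15, k=9, p₀=2/5=0.4000
P(X=j) = C(n,j)·p₀^j·(1−p₀)^(n−j); p = Σ P(X=j) over j with P(X=j) ≤ P(X=9)
p-value (two-sided) = 0.12216
At α=0.05: p ≥ α → fail to reject H₀

reject H₀: no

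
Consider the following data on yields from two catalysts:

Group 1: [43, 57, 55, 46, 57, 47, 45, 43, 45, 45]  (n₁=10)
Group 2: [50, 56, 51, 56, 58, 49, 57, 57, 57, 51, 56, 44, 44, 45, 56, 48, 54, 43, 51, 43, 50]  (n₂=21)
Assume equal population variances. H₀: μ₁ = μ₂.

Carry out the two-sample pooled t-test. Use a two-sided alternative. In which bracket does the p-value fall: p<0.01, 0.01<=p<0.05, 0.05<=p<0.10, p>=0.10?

p-value bracket: p>=0.10

x̄₁=48.300, s₁=5.697, n₁=10
x̄₂=51.238, s₂=5.205, n₂=21
s_p² = [9·5.697² + 20·5.205²]/29 = 28.7555
SE = √(s_p²·(1/10+1/21)) = 2.0603
t = (48.300−51.238)/2.0603 = -1.4260
df = 29
p-value (two-sided) = 0.16453
→ bracket: p>=0.10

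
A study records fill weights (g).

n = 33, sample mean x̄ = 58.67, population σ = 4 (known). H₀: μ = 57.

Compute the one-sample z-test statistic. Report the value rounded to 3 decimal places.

SE = σ/√n = 4/√33 = 0.6963
z = (x̄−μ₀)/SE = (58.67−57)/0.6963 = 2.3984

test statistic = 2.398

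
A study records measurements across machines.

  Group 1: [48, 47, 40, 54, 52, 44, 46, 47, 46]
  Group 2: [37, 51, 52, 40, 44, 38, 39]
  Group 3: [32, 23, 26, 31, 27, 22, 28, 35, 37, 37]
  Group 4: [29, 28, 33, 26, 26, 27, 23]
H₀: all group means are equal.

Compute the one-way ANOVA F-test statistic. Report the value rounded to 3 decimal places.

Group means [47.11, 43.00, 29.80, 27.43], grand mean 36.818
SSB = Σnᵢ(x̄ᵢ−x̄)² = 2330.706; SSW = ΣΣ(x−x̄ᵢ)² = 694.203
MSB = 2330.706/3 = 776.9020; MSW = 694.203/29 = 23.9380
F = MSB/MSW = 32.4547
df = (3, 29)

test statistic = 32.455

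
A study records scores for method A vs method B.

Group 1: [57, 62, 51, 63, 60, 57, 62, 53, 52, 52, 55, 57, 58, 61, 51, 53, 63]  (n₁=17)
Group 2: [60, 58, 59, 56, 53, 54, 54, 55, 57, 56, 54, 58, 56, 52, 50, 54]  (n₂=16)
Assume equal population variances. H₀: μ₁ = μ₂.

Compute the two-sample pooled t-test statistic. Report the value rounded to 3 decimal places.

x̄₁=56.882, s₁=4.372, n₁=17
x̄₂=55.375, s₂=2.655, n₂=16
s_p² = [16·4.372² + 15·2.655²]/31 = 13.2747
SE = √(s_p²·(1/17+1/16)) = 1.2691
t = (56.882−55.375)/1.2691 = 1.1878
df = 31

test statistic = 1.188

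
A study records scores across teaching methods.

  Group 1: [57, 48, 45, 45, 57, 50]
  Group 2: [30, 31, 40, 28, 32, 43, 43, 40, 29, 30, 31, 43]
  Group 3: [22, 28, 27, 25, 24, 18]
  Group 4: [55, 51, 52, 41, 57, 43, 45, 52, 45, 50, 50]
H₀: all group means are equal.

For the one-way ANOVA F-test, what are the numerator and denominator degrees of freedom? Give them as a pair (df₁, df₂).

degrees of freedom = [3, 31]

k = 4 groups, N = 35 total
df = (k−1, N−k) = (4−1, 35−4) = (3, 31)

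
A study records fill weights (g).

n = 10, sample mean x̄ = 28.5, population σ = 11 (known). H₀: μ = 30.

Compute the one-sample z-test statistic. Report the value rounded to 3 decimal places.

SE = σ/√n = 11/√10 = 3.4785
z = (x̄−μ₀)/SE = (28.5−30)/3.4785 = -0.4312

test statistic = -0.431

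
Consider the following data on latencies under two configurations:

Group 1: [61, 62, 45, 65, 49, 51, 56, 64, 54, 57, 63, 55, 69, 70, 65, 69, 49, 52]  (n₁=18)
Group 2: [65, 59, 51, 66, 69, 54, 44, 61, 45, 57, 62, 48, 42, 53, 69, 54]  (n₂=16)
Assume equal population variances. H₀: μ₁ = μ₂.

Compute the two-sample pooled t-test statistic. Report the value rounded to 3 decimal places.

x̄₁=58.667, s₁=7.700, n₁=18
x̄₂=56.188, s₂=8.780, n₂=16
s_p² = [17·7.700² + 15·8.780²]/32 = 67.6387
SE = √(s_p²·(1/18+1/16)) = 2.8258
t = (58.667−56.188)/2.8258 = 0.8773
df = 32

test statistic = 0.877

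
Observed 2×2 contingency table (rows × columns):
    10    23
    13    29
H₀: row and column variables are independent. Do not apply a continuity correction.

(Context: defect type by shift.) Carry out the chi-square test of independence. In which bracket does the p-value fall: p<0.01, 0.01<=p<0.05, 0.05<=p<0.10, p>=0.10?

Row totals [33, 42], col totals [23, 52], n=75
χ² = (10−10.12)²/10.12 + (23−22.88)²/22.88 + (13−12.88)²/12.88 + (29−29.12)²/29.12 = 0.0037
df = 1
p-value (upper-tail) = 0.95173
→ bracket: p>=0.10

p-value bracket: p>=0.10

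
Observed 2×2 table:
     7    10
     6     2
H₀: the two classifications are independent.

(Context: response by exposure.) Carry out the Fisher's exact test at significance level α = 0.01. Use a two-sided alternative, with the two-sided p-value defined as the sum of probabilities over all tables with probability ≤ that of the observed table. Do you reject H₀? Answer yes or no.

Margins: r₁=17, r₂=8, c₁=13, c₂=12, n=25
p_obs = C(17,7)·C(8,6)/C(25,13); sum pmf over tables with pmf ≤ p_obs
p-value (two-sided) = 0.20156
At α=0.01: p ≥ α → fail to reject H₀

reject H₀: no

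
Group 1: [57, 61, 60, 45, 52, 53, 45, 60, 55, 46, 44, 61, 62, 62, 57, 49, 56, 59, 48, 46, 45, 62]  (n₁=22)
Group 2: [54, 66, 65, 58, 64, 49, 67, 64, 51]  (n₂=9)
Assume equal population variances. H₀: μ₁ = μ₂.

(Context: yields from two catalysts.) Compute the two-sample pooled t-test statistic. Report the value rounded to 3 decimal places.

test statistic = -2.207

x̄₁=53.864, s₁=6.714, n₁=22
x̄₂=59.778, s₂=6.924, n₂=9
s_p² = [21·6.714² + 8·6.924²]/29 = 45.8671
SE = √(s_p²·(1/22+1/9)) = 2.6798
t = (53.864−59.778)/2.6798 = -2.2070
df = 29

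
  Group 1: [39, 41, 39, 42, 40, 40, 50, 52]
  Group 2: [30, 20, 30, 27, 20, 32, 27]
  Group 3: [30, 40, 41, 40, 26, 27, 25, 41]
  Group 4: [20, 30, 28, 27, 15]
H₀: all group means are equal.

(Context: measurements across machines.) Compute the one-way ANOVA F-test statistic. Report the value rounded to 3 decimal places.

Group means [42.88, 26.57, 33.75, 24.00], grand mean 32.821
SSB = Σnᵢ(x̄ᵢ−x̄)² = 1478.018; SSW = ΣΣ(x−x̄ᵢ)² = 862.089
MSB = 1478.018/3 = 492.6726; MSW = 862.089/24 = 35.9204
F = MSB/MSW = 13.7157
df = (3, 24)

test statistic = 13.716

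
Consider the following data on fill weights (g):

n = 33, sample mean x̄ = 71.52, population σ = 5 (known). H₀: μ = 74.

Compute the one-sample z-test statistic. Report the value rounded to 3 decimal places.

test statistic = -2.849

SE = σ/√n = 5/√33 = 0.8704
z = (x̄−μ₀)/SE = (71.52−74)/0.8704 = -2.8493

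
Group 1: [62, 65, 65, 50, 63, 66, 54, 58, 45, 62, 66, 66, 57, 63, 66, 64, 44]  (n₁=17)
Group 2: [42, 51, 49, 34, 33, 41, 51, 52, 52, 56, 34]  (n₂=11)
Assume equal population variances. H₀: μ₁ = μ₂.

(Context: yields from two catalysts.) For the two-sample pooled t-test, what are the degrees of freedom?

df = n₁ + n₂ − 2 = 17 + 11 − 2 = 26

degrees of freedom = 26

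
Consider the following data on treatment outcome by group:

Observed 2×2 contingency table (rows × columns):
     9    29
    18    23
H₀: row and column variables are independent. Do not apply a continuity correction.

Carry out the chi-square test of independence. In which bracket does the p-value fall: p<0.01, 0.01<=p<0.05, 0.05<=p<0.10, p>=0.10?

Row totals [38, 41], col totals [27, 52], n=79
χ² = (9−12.99)²/12.99 + (29−25.01)²/25.01 + (18−14.01)²/14.01 + (23−26.99)²/26.99 = 3.5836
df = 1
p-value (upper-tail) = 0.05835
→ bracket: 0.05<=p<0.10

p-value bracket: 0.05<=p<0.10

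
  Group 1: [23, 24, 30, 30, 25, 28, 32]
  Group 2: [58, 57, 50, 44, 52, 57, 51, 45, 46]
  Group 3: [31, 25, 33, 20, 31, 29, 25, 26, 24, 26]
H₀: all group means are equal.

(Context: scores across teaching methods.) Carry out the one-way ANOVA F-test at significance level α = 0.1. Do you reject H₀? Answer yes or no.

Group means [27.43, 51.11, 27.00], grand mean 35.462
SSB = Σnᵢ(x̄ᵢ−x̄)² = 3371.858; SSW = ΣΣ(x−x̄ᵢ)² = 444.603
MSB = 3371.858/2 = 1685.9292; MSW = 444.603/23 = 19.3306
F = MSB/MSW = 87.2157
df = (2, 23)
p-value (upper-tail) = 0.00000
At α=0.1: p < α → reject H₀

reject H₀: yes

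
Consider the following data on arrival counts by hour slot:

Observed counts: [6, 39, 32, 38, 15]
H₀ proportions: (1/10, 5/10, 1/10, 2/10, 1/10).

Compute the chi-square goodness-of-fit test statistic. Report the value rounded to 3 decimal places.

n = 130; E_i = n·p_i = [13.00, 65.00, 13.00, 26.00, 13.00]
χ² = (6−13.00)²/13.00 + (39−65.00)²/65.00 + (32−13.00)²/13.00 + (38−26.00)²/26.00 + (15−13.00)²/13.00 = 47.7846
df = 4

test statistic = 47.785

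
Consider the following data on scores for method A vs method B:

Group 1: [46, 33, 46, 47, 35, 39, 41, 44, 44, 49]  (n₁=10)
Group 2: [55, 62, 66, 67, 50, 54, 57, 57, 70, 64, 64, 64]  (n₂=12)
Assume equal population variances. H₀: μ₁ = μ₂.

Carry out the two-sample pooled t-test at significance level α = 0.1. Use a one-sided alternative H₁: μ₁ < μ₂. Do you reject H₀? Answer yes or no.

reject H₀: yes

x̄₁=42.400, s₁=5.296, n₁=10
x̄₂=60.833, s₂=6.088, n₂=12
s_p² = [9·5.296² + 11·6.088²]/20 = 33.0033
SE = √(s_p²·(1/10+1/12)) = 2.4598
t = (42.400−60.833)/2.4598 = -7.4938
df = 20
p-value (one-sided, H₁ less) = 0.00000
At α=0.1: p < α → reject H₀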